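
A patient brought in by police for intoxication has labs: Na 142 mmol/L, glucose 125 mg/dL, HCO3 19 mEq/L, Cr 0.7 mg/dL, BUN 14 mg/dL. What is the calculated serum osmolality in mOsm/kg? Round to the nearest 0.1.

295.9 mOsm/kg

Calculated osmolality = 2·Na + glucose/18 + BUN/2.8
= 2·142 + 125/18 + 14/2.8
= 284 + 6.94 + 5
= 295.94 mOsm/kg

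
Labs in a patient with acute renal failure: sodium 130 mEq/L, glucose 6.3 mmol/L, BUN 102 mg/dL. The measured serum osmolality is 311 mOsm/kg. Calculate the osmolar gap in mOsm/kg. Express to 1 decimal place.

8.3 mOsm/kg

Calculated osmolality = 2·Na + glucose + BUN/2.8
= 2·130 + 6.3 + 102/2.8
= 260 + 6.30 + 36.43
= 302.73 mOsm/kg ≈ 302.7 mOsm/kg
Osmolar gap = measured − calculated = 311 − 302.7 = 8.3 mOsm/kg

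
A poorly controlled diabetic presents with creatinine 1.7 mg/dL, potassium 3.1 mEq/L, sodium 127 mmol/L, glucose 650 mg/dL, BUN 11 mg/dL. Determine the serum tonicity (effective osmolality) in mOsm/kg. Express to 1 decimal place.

Effective osmolality excludes urea (freely permeant across cell membranes):
2·Na + glucose/18
= 2·127 + 650/18
= 254 + 36.11
= 290.11 mOsm/kg

290.1 mOsm/kg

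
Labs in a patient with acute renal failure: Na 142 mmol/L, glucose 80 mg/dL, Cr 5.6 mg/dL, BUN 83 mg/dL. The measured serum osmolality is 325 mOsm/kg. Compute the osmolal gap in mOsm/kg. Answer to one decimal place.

6.9 mOsm/kg

Calculated osmolality = 2·Na + glucose/18 + BUN/2.8
= 2·142 + 80/18 + 83/2.8
= 284 + 4.44 + 29.64
= 318.08 mOsm/kg ≈ 318.1 mOsm/kg
Osmolar gap = measured − calculated = 325 − 318.1 = 6.9 mOsm/kg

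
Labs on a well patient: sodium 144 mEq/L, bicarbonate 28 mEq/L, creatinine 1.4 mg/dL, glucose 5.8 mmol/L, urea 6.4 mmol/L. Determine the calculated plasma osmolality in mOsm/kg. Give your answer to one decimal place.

Calculated osmolality = 2·Na + glucose + urea
= 2·144 + 5.8 + 6.4
= 288 + 5.80 + 6.40
= 300.2 mOsm/kg

300.2 mOsm/kg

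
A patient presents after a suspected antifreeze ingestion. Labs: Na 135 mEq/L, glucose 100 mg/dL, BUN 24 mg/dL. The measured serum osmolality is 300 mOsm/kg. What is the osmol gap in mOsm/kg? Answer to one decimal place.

15.9 mOsm/kg

Calculated osmolality = 2·Na + glucose/18 + BUN/2.8
= 2·135 + 100/18 + 24/2.8
= 270 + 5.56 + 8.57
= 284.13 mOsm/kg ≈ 284.1 mOsm/kg
Osmolar gap = measured − calculated = 300 − 284.1 = 15.9 mOsm/kg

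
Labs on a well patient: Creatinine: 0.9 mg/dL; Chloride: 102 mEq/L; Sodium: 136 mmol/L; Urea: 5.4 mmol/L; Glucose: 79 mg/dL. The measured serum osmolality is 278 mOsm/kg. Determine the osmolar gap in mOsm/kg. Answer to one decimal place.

-3.8 mOsm/kg

Calculated osmolality = 2·Na + glucose/18 + urea
= 2·136 + 79/18 + 5.4
= 272 + 4.39 + 5.40
= 281.79 mOsm/kg ≈ 281.8 mOsm/kg
Osmolar gap = measured − calculated = 278 − 281.8 = -3.8 mOsm/kg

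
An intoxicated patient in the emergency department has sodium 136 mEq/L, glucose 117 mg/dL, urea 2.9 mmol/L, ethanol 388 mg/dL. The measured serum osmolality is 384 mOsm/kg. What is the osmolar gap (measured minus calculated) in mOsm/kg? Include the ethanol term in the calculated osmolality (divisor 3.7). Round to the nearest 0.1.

Calculated osmolality = 2·Na + glucose/18 + urea + ethanol/3.7
= 2·136 + 117/18 + 2.9 + 388/3.7
= 272 + 6.50 + 2.90 + 104.86
= 386.26 mOsm/kg ≈ 386.3 mOsm/kg
Osmolar gap = measured − calculated = 384 − 386.3 = -2.3 mOsm/kg

-2.3 mOsm/kg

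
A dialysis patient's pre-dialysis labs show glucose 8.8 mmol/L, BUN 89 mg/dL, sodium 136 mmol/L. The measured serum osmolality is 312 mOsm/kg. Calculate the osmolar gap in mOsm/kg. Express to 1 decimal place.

Calculated osmolality = 2·Na + glucose + BUN/2.8
= 2·136 + 8.8 + 89/2.8
= 272 + 8.80 + 31.79
= 312.59 mOsm/kg ≈ 312.6 mOsm/kg
Osmolar gap = measured − calculated = 312 − 312.6 = -0.6 mOsm/kg

-0.6 mOsm/kg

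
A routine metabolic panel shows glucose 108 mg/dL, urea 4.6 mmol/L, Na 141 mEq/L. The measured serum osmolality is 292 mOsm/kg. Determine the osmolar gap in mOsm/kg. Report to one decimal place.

-0.6 mOsm/kg

Calculated osmolality = 2·Na + glucose/18 + urea
= 2·141 + 108/18 + 4.6
= 282 + 6 + 4.60
= 292.6 mOsm/kg ≈ 292.6 mOsm/kg
Osmolar gap = measured − calculated = 292 − 292.6 = -0.6 mOsm/kg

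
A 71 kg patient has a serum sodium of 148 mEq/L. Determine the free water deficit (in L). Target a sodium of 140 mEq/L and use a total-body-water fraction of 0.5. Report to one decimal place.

TBW = 0.5 · 71 = 35.5 L
Free water deficit = TBW · (Na/140 − 1)
= 35.5 · (148/140 − 1)
= 35.5 · 0.0571
= 2.03 L

2.0 L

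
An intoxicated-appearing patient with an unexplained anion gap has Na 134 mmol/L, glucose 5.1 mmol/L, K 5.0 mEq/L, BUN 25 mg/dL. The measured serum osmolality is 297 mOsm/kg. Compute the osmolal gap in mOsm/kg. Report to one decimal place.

Calculated osmolality = 2·Na + glucose + BUN/2.8
= 2·134 + 5.1 + 25/2.8
= 268 + 5.10 + 8.93
= 282.03 mOsm/kg ≈ 282.0 mOsm/kg
Osmolar gap = measured − calculated = 297 − 282.0 = 15.0 mOsm/kg

15.0 mOsm/kg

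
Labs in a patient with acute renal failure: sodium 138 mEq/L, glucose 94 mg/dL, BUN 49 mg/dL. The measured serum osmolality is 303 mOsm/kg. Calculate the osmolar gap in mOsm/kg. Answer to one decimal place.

Calculated osmolality = 2·Na + glucose/18 + BUN/2.8
= 2·138 + 94/18 + 49/2.8
= 276 + 5.22 + 17.50
= 298.72 mOsm/kg ≈ 298.7 mOsm/kg
Osmolar gap = measured − calculated = 303 − 298.7 = 4.3 mOsm/kg

4.3 mOsm/kg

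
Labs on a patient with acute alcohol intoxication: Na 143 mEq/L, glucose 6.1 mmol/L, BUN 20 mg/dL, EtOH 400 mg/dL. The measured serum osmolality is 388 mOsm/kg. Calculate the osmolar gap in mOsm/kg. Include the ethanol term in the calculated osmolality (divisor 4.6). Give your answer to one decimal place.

Calculated osmolality = 2·Na + glucose + BUN/2.8 + ethanol/4.6
= 2·143 + 6.1 + 20/2.8 + 400/4.6
= 286 + 6.10 + 7.14 + 86.96
= 386.2 mOsm/kg ≈ 386.2 mOsm/kg
Osmolar gap = measured − calculated = 388 − 386.2 = 1.8 mOsm/kg

1.8 mOsm/kg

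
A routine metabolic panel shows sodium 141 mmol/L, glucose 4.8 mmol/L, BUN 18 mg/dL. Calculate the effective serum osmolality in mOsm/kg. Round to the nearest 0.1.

Effective osmolality excludes urea (freely permeant across cell membranes):
2·Na + glucose
= 2·141 + 4.8
= 282 + 4.8
= 286.8 mOsm/kg

286.8 mOsm/kg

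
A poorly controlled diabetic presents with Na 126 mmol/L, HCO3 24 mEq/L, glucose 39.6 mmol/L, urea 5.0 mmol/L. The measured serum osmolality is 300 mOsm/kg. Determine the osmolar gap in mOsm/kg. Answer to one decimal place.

Calculated osmolality = 2·Na + glucose + urea
= 2·126 + 39.6 + 5
= 252 + 39.60 + 5
= 296.6 mOsm/kg ≈ 296.6 mOsm/kg
Osmolar gap = measured − calculated = 300 − 296.6 = 3.4 mOsm/kg

3.4 mOsm/kg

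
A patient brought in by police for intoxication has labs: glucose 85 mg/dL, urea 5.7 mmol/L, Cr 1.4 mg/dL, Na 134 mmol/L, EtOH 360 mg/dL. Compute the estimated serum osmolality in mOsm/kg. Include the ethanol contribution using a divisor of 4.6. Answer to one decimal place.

356.7 mOsm/kg

Calculated osmolality = 2·Na + glucose/18 + urea + ethanol/4.6
= 2·134 + 85/18 + 5.7 + 360/4.6
= 268 + 4.72 + 5.70 + 78.26
= 356.68 mOsm/kg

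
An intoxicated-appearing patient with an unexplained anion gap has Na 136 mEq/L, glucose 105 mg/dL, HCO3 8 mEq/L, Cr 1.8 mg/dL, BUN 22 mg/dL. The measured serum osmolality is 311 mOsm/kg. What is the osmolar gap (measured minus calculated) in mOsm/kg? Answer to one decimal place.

Calculated osmolality = 2·Na + glucose/18 + BUN/2.8
= 2·136 + 105/18 + 22/2.8
= 272 + 5.83 + 7.86
= 285.69 mOsm/kg ≈ 285.7 mOsm/kg
Osmolar gap = measured − calculated = 311 − 285.7 = 25.3 mOsm/kg

25.3 mOsm/kg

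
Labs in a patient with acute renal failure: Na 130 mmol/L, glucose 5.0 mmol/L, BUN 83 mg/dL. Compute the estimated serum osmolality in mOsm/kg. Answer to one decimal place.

294.6 mOsm/kg

Calculated osmolality = 2·Na + glucose + BUN/2.8
= 2·130 + 5 + 83/2.8
= 260 + 5 + 29.64
= 294.64 mOsm/kg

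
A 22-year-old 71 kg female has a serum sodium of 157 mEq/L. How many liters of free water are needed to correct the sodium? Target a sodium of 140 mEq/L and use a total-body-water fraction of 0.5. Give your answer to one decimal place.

4.3 L

TBW = 0.5 · 71 = 35.5 L
Free water deficit = TBW · (Na/140 − 1)
= 35.5 · (157/140 − 1)
= 35.5 · 0.1214
= 4.31 L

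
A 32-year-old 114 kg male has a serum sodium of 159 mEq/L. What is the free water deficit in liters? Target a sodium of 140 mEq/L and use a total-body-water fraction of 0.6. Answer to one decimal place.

9.3 L

TBW = 0.6 · 114 = 68.4 L
Free water deficit = TBW · (Na/140 − 1)
= 68.4 · (159/140 − 1)
= 68.4 · 0.1357
= 9.28 L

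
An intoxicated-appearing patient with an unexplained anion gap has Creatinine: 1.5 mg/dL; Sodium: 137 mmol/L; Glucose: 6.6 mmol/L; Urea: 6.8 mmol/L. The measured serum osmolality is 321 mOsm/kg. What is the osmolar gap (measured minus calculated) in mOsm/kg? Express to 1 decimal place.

Calculated osmolality = 2·Na + glucose + urea
= 2·137 + 6.6 + 6.8
= 274 + 6.60 + 6.80
= 287.4 mOsm/kg ≈ 287.4 mOsm/kg
Osmolar gap = measured − calculated = 321 − 287.4 = 33.6 mOsm/kg

33.6 mOsm/kg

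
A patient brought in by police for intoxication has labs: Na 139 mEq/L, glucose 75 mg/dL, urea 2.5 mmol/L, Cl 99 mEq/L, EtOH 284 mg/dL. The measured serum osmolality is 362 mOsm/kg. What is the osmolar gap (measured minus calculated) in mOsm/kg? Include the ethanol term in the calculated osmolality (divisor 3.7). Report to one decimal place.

Calculated osmolality = 2·Na + glucose/18 + urea + ethanol/3.7
= 2·139 + 75/18 + 2.5 + 284/3.7
= 278 + 4.17 + 2.50 + 76.76
= 361.43 mOsm/kg ≈ 361.4 mOsm/kg
Osmolar gap = measured − calculated = 362 − 361.4 = 0.6 mOsm/kg

0.6 mOsm/kg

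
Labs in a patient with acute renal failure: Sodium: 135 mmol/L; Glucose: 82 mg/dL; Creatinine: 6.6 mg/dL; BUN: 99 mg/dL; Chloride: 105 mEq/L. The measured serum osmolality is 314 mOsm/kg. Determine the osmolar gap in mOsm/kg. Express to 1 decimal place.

Calculated osmolality = 2·Na + glucose/18 + BUN/2.8
= 2·135 + 82/18 + 99/2.8
= 270 + 4.56 + 35.36
= 309.92 mOsm/kg ≈ 309.9 mOsm/kg
Osmolar gap = measured − calculated = 314 − 309.9 = 4.1 mOsm/kg

4.1 mOsm/kg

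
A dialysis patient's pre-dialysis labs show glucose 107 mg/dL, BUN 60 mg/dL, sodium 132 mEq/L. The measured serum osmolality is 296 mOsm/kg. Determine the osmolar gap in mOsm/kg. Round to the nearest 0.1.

Calculated osmolality = 2·Na + glucose/18 + BUN/2.8
= 2·132 + 107/18 + 60/2.8
= 264 + 5.94 + 21.43
= 291.37 mOsm/kg ≈ 291.4 mOsm/kg
Osmolar gap = measured − calculated = 296 − 291.4 = 4.6 mOsm/kg

4.6 mOsm/kg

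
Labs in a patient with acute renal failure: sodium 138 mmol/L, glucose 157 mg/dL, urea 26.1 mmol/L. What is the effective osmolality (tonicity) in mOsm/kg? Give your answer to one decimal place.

284.7 mOsm/kg

Effective osmolality excludes urea (freely permeant across cell membranes):
2·Na + glucose/18
= 2·138 + 157/18
= 276 + 8.72
= 284.72 mOsm/kg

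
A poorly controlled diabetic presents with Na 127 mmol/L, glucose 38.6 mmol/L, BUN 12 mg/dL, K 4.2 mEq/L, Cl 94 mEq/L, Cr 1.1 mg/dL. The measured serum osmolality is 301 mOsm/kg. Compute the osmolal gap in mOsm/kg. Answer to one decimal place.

Calculated osmolality = 2·Na + glucose + BUN/2.8
= 2·127 + 38.6 + 12/2.8
= 254 + 38.60 + 4.29
= 296.89 mOsm/kg ≈ 296.9 mOsm/kg
Osmolar gap = measured − calculated = 301 − 296.9 = 4.1 mOsm/kg

4.1 mOsm/kg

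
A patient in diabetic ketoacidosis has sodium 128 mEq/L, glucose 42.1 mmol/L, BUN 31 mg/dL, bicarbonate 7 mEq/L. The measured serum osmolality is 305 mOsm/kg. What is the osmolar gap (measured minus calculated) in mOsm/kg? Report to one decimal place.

-4.2 mOsm/kg

Calculated osmolality = 2·Na + glucose + BUN/2.8
= 2·128 + 42.1 + 31/2.8
= 256 + 42.10 + 11.07
= 309.17 mOsm/kg ≈ 309.2 mOsm/kg
Osmolar gap = measured − calculated = 305 − 309.2 = -4.2 mOsm/kg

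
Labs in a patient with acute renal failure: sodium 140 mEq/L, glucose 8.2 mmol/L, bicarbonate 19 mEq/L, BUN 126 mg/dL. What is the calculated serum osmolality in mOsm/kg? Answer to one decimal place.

Calculated osmolality = 2·Na + glucose + BUN/2.8
= 2·140 + 8.2 + 126/2.8
= 280 + 8.20 + 45
= 333.2 mOsm/kg

333.2 mOsm/kg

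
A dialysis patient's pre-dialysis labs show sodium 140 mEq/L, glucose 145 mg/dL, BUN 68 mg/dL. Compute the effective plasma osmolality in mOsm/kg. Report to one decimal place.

288.1 mOsm/kg

Effective osmolality excludes urea (freely permeant across cell membranes):
2·Na + glucose/18
= 2·140 + 145/18
= 280 + 8.06
= 288.06 mOsm/kg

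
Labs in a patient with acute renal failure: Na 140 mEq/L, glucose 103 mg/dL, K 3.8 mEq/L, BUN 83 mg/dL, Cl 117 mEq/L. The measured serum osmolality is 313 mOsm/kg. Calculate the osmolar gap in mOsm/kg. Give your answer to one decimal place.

-2.4 mOsm/kg

Calculated osmolality = 2·Na + glucose/18 + BUN/2.8
= 2·140 + 103/18 + 83/2.8
= 280 + 5.72 + 29.64
= 315.36 mOsm/kg ≈ 315.4 mOsm/kg
Osmolar gap = measured − calculated = 313 − 315.4 = -2.4 mOsm/kg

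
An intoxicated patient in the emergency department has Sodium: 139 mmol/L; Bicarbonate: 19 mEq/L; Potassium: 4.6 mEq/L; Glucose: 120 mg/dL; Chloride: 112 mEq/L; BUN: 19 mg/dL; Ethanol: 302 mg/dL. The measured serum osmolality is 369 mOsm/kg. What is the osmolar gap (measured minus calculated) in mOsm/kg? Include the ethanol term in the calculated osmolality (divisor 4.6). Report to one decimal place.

Calculated osmolality = 2·Na + glucose/18 + BUN/2.8 + ethanol/4.6
= 2·139 + 120/18 + 19/2.8 + 302/4.6
= 278 + 6.67 + 6.79 + 65.65
= 357.11 mOsm/kg ≈ 357.1 mOsm/kg
Osmolar gap = measured − calculated = 369 − 357.1 = 11.9 mOsm/kg

11.9 mOsm/kg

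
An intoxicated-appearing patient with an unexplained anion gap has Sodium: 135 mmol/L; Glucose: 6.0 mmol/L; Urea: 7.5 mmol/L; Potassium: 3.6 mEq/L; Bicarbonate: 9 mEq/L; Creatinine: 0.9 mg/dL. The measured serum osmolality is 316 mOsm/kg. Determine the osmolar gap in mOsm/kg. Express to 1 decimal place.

32.5 mOsm/kg

Calculated osmolality = 2·Na + glucose + urea
= 2·135 + 6 + 7.5
= 270 + 6 + 7.50
= 283.5 mOsm/kg ≈ 283.5 mOsm/kg
Osmolar gap = measured − calculated = 316 − 283.5 = 32.5 mOsm/kg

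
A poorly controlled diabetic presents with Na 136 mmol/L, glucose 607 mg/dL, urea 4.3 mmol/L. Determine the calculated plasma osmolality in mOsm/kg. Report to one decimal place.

310.0 mOsm/kg

Calculated osmolality = 2·Na + glucose/18 + urea
= 2·136 + 607/18 + 4.3
= 272 + 33.72 + 4.30
= 310.02 mOsm/kg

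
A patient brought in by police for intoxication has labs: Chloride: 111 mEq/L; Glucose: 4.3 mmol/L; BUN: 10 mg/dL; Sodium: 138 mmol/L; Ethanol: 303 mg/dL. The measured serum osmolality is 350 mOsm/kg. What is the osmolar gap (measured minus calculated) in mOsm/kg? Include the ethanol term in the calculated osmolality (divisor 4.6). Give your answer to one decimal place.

0.3 mOsm/kg

Calculated osmolality = 2·Na + glucose + BUN/2.8 + ethanol/4.6
= 2·138 + 4.3 + 10/2.8 + 303/4.6
= 276 + 4.30 + 3.57 + 65.87
= 349.74 mOsm/kg ≈ 349.7 mOsm/kg
Osmolar gap = measured − calculated = 350 − 349.7 = 0.3 mOsm/kg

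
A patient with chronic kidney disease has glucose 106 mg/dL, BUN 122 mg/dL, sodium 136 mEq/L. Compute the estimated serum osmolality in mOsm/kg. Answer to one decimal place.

Calculated osmolality = 2·Na + glucose/18 + BUN/2.8
= 2·136 + 106/18 + 122/2.8
= 272 + 5.89 + 43.57
= 321.46 mOsm/kg

321.5 mOsm/kg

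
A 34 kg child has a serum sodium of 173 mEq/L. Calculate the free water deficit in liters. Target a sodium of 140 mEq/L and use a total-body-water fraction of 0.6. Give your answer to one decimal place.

TBW = 0.6 · 34 = 20.4 L
Free water deficit = TBW · (Na/140 − 1)
= 20.4 · (173/140 − 1)
= 20.4 · 0.2357
= 4.81 L

4.8 L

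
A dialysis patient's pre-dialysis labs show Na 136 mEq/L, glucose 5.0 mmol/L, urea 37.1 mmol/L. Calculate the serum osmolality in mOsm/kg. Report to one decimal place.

314.1 mOsm/kg

Calculated osmolality = 2·Na + glucose + urea
= 2·136 + 5 + 37.1
= 272 + 5 + 37.10
= 314.1 mOsm/kg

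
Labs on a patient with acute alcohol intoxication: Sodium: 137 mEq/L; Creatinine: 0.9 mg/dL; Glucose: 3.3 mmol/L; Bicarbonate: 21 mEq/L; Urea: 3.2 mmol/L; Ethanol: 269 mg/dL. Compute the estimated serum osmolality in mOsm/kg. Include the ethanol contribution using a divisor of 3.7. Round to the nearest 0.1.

Calculated osmolality = 2·Na + glucose + urea + ethanol/3.7
= 2·137 + 3.3 + 3.2 + 269/3.7
= 274 + 3.30 + 3.20 + 72.70
= 353.2 mOsm/kg

353.2 mOsm/kg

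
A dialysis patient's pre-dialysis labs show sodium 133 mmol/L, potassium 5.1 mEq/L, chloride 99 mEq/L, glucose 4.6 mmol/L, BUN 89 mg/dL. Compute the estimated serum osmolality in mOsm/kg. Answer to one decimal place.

Calculated osmolality = 2·Na + glucose + BUN/2.8
= 2·133 + 4.6 + 89/2.8
= 266 + 4.60 + 31.79
= 302.39 mOsm/kg

302.4 mOsm/kg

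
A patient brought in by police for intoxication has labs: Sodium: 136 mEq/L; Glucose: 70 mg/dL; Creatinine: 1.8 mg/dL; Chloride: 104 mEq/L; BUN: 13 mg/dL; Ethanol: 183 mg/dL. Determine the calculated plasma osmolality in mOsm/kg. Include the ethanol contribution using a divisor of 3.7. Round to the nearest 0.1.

330.0 mOsm/kg

Calculated osmolality = 2·Na + glucose/18 + BUN/2.8 + ethanol/3.7
= 2·136 + 70/18 + 13/2.8 + 183/3.7
= 272 + 3.89 + 4.64 + 49.46
= 329.99 mOsm/kg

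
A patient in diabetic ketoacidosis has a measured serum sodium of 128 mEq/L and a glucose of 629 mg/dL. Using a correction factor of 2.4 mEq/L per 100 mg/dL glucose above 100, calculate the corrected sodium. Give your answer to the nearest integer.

141 mEq/L

Corrected Na = measured Na + 2.4 · (glucose − 100)/100
= 128 + 2.4 · (629 − 100)/100
= 128 + 12.7
= 140.7 mEq/L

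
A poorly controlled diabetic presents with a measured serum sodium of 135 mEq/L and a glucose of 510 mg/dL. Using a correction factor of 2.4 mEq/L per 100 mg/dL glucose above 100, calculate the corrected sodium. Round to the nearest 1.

Corrected Na = measured Na + 2.4 · (glucose − 100)/100
= 135 + 2.4 · (510 − 100)/100
= 135 + 9.8
= 144.8 mEq/L

145 mEq/L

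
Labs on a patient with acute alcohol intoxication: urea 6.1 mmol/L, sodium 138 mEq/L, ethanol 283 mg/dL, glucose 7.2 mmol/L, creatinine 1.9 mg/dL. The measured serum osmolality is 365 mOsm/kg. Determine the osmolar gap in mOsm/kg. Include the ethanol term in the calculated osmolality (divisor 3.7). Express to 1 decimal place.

-0.8 mOsm/kg

Calculated osmolality = 2·Na + glucose + urea + ethanol/3.7
= 2·138 + 7.2 + 6.1 + 283/3.7
= 276 + 7.20 + 6.10 + 76.49
= 365.79 mOsm/kg ≈ 365.8 mOsm/kg
Osmolar gap = measured − calculated = 365 − 365.8 = -0.8 mOsm/kg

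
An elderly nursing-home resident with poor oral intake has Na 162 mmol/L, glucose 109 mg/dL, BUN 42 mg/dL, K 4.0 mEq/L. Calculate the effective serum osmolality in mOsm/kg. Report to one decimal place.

330.1 mOsm/kg

Effective osmolality excludes urea (freely permeant across cell membranes):
2·Na + glucose/18
= 2·162 + 109/18
= 324 + 6.06
= 330.06 mOsm/kg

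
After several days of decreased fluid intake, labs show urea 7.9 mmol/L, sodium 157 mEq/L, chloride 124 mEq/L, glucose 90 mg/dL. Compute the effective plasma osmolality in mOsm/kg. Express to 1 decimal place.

Effective osmolality excludes urea (freely permeant across cell membranes):
2·Na + glucose/18
= 2·157 + 90/18
= 314 + 5
= 319 mOsm/kg

319.0 mOsm/kg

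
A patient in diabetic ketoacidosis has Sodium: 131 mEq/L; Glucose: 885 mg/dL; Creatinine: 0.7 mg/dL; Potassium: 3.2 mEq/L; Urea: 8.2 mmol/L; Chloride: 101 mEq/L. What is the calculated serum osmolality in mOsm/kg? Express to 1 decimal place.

319.4 mOsm/kg

Calculated osmolality = 2·Na + glucose/18 + urea
= 2·131 + 885/18 + 8.2
= 262 + 49.17 + 8.20
= 319.37 mOsm/kg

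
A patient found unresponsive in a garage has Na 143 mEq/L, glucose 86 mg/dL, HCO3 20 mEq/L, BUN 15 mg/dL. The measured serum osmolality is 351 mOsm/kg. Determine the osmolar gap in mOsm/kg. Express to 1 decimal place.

54.9 mOsm/kg

Calculated osmolality = 2·Na + glucose/18 + BUN/2.8
= 2·143 + 86/18 + 15/2.8
= 286 + 4.78 + 5.36
= 296.14 mOsm/kg ≈ 296.1 mOsm/kg
Osmolar gap = measured − calculated = 351 − 296.1 = 54.9 mOsm/kg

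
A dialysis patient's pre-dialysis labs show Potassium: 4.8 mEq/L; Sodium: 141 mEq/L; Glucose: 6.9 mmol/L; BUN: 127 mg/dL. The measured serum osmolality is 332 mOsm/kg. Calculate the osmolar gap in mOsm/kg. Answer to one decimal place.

-2.3 mOsm/kg

Calculated osmolality = 2·Na + glucose + BUN/2.8
= 2·141 + 6.9 + 127/2.8
= 282 + 6.90 + 45.36
= 334.26 mOsm/kg ≈ 334.3 mOsm/kg
Osmolar gap = measured − calculated = 332 − 334.3 = -2.3 mOsm/kg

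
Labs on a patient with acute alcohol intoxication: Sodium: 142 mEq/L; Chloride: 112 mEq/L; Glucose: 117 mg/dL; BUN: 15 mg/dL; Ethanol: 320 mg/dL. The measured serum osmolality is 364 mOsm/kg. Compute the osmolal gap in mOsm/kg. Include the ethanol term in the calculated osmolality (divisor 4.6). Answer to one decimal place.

Calculated osmolality = 2·Na + glucose/18 + BUN/2.8 + ethanol/4.6
= 2·142 + 117/18 + 15/2.8 + 320/4.6
= 284 + 6.50 + 5.36 + 69.57
= 365.43 mOsm/kg ≈ 365.4 mOsm/kg
Osmolar gap = measured − calculated = 364 − 365.4 = -1.4 mOsm/kg

-1.4 mOsm/kg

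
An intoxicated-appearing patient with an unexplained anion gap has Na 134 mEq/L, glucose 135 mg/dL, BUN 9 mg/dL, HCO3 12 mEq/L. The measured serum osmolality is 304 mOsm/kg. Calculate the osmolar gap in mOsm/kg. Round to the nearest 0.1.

25.3 mOsm/kg

Calculated osmolality = 2·Na + glucose/18 + BUN/2.8
= 2·134 + 135/18 + 9/2.8
= 268 + 7.50 + 3.21
= 278.71 mOsm/kg ≈ 278.7 mOsm/kg
Osmolar gap = measured − calculated = 304 − 278.7 = 25.3 mOsm/kg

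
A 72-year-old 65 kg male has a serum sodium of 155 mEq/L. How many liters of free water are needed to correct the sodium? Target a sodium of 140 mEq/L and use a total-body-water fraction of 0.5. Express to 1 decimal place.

3.5 L

TBW = 0.5 · 65 = 32.5 L
Free water deficit = TBW · (Na/140 − 1)
= 32.5 · (155/140 − 1)
= 32.5 · 0.1071
= 3.48 L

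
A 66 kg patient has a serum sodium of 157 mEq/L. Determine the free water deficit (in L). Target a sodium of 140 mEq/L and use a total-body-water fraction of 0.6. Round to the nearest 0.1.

TBW = 0.6 · 66 = 39.6 L
Free water deficit = TBW · (Na/140 − 1)
= 39.6 · (157/140 − 1)
= 39.6 · 0.1214
= 4.81 L

4.8 L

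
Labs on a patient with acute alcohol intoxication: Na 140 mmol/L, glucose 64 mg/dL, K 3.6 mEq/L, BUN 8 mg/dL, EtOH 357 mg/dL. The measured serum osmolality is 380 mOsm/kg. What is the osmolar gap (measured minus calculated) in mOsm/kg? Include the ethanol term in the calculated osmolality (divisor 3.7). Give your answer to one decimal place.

Calculated osmolality = 2·Na + glucose/18 + BUN/2.8 + ethanol/3.7
= 2·140 + 64/18 + 8/2.8 + 357/3.7
= 280 + 3.56 + 2.86 + 96.49
= 382.91 mOsm/kg ≈ 382.9 mOsm/kg
Osmolar gap = measured − calculated = 380 − 382.9 = -2.9 mOsm/kg

-2.9 mOsm/kg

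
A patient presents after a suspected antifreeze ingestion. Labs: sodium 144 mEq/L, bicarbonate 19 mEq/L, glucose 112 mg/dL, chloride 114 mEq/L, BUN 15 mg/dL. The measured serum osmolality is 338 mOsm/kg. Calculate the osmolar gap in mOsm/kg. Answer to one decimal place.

Calculated osmolality = 2·Na + glucose/18 + BUN/2.8
= 2·144 + 112/18 + 15/2.8
= 288 + 6.22 + 5.36
= 299.58 mOsm/kg ≈ 299.6 mOsm/kg
Osmolar gap = measured − calculated = 338 − 299.6 = 38.4 mOsm/kg

38.4 mOsm/kg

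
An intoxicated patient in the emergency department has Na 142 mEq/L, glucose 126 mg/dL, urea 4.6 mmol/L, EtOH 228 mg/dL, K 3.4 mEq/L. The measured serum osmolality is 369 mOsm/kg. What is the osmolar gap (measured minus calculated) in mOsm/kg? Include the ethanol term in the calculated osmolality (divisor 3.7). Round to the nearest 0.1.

11.8 mOsm/kg

Calculated osmolality = 2·Na + glucose/18 + urea + ethanol/3.7
= 2·142 + 126/18 + 4.6 + 228/3.7
= 284 + 7 + 4.60 + 61.62
= 357.22 mOsm/kg ≈ 357.2 mOsm/kg
Osmolar gap = measured − calculated = 369 − 357.2 = 11.8 mOsm/kg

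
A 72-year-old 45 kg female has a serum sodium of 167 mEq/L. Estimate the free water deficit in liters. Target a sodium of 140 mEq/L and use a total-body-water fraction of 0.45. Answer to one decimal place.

TBW = 0.45 · 45 = 20.25 L
Free water deficit = TBW · (Na/140 − 1)
= 20.25 · (167/140 − 1)
= 20.25 · 0.1929
= 3.91 L

3.9 L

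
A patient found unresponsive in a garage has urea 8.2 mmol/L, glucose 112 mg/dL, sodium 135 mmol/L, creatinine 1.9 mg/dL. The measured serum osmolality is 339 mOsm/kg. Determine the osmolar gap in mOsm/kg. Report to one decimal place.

Calculated osmolality = 2·Na + glucose/18 + urea
= 2·135 + 112/18 + 8.2
= 270 + 6.22 + 8.20
= 284.42 mOsm/kg ≈ 284.4 mOsm/kg
Osmolar gap = measured − calculated = 339 − 284.4 = 54.6 mOsm/kg

54.6 mOsm/kg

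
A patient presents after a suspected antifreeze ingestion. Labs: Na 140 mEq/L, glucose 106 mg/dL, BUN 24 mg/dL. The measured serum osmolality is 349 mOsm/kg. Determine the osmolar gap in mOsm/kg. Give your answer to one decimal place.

Calculated osmolality = 2·Na + glucose/18 + BUN/2.8
= 2·140 + 106/18 + 24/2.8
= 280 + 5.89 + 8.57
= 294.46 mOsm/kg ≈ 294.5 mOsm/kg
Osmolar gap = measured − calculated = 349 − 294.5 = 54.5 mOsm/kg

54.5 mOsm/kg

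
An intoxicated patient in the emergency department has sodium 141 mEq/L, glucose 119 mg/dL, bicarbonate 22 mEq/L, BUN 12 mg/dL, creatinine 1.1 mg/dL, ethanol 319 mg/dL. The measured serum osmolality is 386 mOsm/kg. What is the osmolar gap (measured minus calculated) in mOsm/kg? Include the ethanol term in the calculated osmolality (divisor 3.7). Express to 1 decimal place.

Calculated osmolality = 2·Na + glucose/18 + BUN/2.8 + ethanol/3.7
= 2·141 + 119/18 + 12/2.8 + 319/3.7
= 282 + 6.61 + 4.29 + 86.22
= 379.12 mOsm/kg ≈ 379.1 mOsm/kg
Osmolar gap = measured − calculated = 386 − 379.1 = 6.9 mOsm/kg

6.9 mOsm/kg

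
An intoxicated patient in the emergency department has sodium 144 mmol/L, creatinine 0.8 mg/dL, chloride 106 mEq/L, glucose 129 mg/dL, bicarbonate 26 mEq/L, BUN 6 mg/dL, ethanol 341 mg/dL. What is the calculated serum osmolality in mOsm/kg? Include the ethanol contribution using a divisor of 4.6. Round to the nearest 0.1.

371.4 mOsm/kg

Calculated osmolality = 2·Na + glucose/18 + BUN/2.8 + ethanol/4.6
= 2·144 + 129/18 + 6/2.8 + 341/4.6
= 288 + 7.17 + 2.14 + 74.13
= 371.44 mOsm/kg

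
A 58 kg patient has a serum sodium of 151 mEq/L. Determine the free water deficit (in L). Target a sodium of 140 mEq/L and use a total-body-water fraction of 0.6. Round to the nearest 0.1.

2.7 L

TBW = 0.6 · 58 = 34.8 L
Free water deficit = TBW · (Na/140 − 1)
= 34.8 · (151/140 − 1)
= 34.8 · 0.0786
= 2.74 L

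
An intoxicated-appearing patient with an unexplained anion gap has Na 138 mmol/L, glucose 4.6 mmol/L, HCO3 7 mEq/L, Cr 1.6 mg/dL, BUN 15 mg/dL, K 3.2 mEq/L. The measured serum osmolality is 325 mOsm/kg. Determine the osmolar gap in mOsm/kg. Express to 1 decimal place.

Calculated osmolality = 2·Na + glucose + BUN/2.8
= 2·138 + 4.6 + 15/2.8
= 276 + 4.60 + 5.36
= 285.96 mOsm/kg ≈ 286.0 mOsm/kg
Osmolar gap = measured − calculated = 325 − 286.0 = 39.0 mOsm/kg

39.0 mOsm/kg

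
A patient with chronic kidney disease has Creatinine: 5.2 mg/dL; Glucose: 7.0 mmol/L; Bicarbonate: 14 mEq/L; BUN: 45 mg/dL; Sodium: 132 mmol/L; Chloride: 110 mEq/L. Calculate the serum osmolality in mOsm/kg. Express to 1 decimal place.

287.1 mOsm/kg

Calculated osmolality = 2·Na + glucose + BUN/2.8
= 2·132 + 7 + 45/2.8
= 264 + 7 + 16.07
= 287.07 mOsm/kg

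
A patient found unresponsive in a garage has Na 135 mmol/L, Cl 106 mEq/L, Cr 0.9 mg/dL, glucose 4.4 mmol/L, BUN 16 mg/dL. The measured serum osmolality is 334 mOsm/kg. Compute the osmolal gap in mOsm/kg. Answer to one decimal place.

Calculated osmolality = 2·Na + glucose + BUN/2.8
= 2·135 + 4.4 + 16/2.8
= 270 + 4.40 + 5.71
= 280.11 mOsm/kg ≈ 280.1 mOsm/kg
Osmolar gap = measured − calculated = 334 − 280.1 = 53.9 mOsm/kg

53.9 mOsm/kg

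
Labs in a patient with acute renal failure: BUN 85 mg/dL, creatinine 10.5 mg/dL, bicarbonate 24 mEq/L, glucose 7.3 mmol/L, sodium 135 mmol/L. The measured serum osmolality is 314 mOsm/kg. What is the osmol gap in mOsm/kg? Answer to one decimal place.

Calculated osmolality = 2·Na + glucose + BUN/2.8
= 2·135 + 7.3 + 85/2.8
= 270 + 7.30 + 30.36
= 307.66 mOsm/kg ≈ 307.7 mOsm/kg
Osmolar gap = measured − calculated = 314 − 307.7 = 6.3 mOsm/kg

6.3 mOsm/kg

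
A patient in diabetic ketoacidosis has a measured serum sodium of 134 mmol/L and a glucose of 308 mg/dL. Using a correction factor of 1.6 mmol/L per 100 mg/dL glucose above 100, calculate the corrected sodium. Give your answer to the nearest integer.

Corrected Na = measured Na + 1.6 · (glucose − 100)/100
= 134 + 1.6 · (308 − 100)/100
= 134 + 3.3
= 137.3 mmol/L

137 mmol/L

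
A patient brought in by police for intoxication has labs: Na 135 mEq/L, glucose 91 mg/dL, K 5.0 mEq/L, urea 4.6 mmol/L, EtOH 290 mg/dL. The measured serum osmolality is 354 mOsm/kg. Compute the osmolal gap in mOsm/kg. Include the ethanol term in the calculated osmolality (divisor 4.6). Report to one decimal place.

Calculated osmolality = 2·Na + glucose/18 + urea + ethanol/4.6
= 2·135 + 91/18 + 4.6 + 290/4.6
= 270 + 5.06 + 4.60 + 63.04
= 342.7 mOsm/kg ≈ 342.7 mOsm/kg
Osmolar gap = measured − calculated = 354 − 342.7 = 11.3 mOsm/kg

11.3 mOsm/kg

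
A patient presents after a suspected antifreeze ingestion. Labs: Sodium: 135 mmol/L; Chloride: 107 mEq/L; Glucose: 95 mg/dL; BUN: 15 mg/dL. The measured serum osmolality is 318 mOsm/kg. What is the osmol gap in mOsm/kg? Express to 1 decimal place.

Calculated osmolality = 2·Na + glucose/18 + BUN/2.8
= 2·135 + 95/18 + 15/2.8
= 270 + 5.28 + 5.36
= 280.64 mOsm/kg ≈ 280.6 mOsm/kg
Osmolar gap = measured − calculated = 318 − 280.6 = 37.4 mOsm/kg

37.4 mOsm/kg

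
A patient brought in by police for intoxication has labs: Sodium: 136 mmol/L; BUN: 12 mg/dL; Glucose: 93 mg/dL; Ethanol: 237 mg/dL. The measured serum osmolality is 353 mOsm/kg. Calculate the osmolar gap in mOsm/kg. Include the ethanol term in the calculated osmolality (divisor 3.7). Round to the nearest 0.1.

7.5 mOsm/kg

Calculated osmolality = 2·Na + glucose/18 + BUN/2.8 + ethanol/3.7
= 2·136 + 93/18 + 12/2.8 + 237/3.7
= 272 + 5.17 + 4.29 + 64.05
= 345.51 mOsm/kg ≈ 345.5 mOsm/kg
Osmolar gap = measured − calculated = 353 − 345.5 = 7.5 mOsm/kg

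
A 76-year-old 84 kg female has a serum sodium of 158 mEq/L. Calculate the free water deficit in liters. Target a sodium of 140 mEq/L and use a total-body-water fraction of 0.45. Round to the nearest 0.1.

4.9 L

TBW = 0.45 · 84 = 37.8 L
Free water deficit = TBW · (Na/140 − 1)
= 37.8 · (158/140 − 1)
= 37.8 · 0.1286
= 4.86 L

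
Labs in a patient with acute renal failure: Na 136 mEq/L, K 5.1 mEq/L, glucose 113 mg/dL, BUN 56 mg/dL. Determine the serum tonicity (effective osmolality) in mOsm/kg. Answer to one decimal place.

278.3 mOsm/kg

Effective osmolality excludes urea (freely permeant across cell membranes):
2·Na + glucose/18
= 2·136 + 113/18
= 272 + 6.28
= 278.28 mOsm/kg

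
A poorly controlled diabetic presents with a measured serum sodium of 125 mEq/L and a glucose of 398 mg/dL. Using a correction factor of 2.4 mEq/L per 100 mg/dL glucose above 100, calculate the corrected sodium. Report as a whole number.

Corrected Na = measured Na + 2.4 · (glucose − 100)/100
= 125 + 2.4 · (398 − 100)/100
= 125 + 7.2
= 132.2 mEq/L

132 mEq/L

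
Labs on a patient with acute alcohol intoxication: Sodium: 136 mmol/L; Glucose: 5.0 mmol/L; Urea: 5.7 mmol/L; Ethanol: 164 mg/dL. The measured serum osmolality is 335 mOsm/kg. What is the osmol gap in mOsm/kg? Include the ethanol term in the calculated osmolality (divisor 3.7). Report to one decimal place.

Calculated osmolality = 2·Na + glucose + urea + ethanol/3.7
= 2·136 + 5 + 5.7 + 164/3.7
= 272 + 5 + 5.70 + 44.32
= 327.02 mOsm/kg ≈ 327.0 mOsm/kg
Osmolar gap = measured − calculated = 335 − 327.0 = 8.0 mOsm/kg

8.0 mOsm/kg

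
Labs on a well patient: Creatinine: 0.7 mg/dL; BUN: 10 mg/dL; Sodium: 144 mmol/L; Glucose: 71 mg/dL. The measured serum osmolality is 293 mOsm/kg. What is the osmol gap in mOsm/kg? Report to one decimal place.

Calculated osmolality = 2·Na + glucose/18 + BUN/2.8
= 2·144 + 71/18 + 10/2.8
= 288 + 3.94 + 3.57
= 295.51 mOsm/kg ≈ 295.5 mOsm/kg
Osmolar gap = measured − calculated = 293 − 295.5 = -2.5 mOsm/kg

-2.5 mOsm/kg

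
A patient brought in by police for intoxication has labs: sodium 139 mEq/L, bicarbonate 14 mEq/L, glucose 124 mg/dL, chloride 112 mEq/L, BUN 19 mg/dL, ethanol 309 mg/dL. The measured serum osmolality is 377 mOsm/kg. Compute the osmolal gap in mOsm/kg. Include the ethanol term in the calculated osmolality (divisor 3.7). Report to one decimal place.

1.8 mOsm/kg

Calculated osmolality = 2·Na + glucose/18 + BUN/2.8 + ethanol/3.7
= 2·139 + 124/18 + 19/2.8 + 309/3.7
= 278 + 6.89 + 6.79 + 83.51
= 375.19 mOsm/kg ≈ 375.2 mOsm/kg
Osmolar gap = measured − calculated = 377 − 375.2 = 1.8 mOsm/kg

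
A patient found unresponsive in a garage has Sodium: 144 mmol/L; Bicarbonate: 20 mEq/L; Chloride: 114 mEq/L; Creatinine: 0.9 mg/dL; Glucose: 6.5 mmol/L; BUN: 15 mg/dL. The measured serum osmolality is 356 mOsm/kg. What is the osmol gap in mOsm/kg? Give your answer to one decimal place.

Calculated osmolality = 2·Na + glucose + BUN/2.8
= 2·144 + 6.5 + 15/2.8
= 288 + 6.50 + 5.36
= 299.86 mOsm/kg ≈ 299.9 mOsm/kg
Osmolar gap = measured − calculated = 356 − 299.9 = 56.1 mOsm/kg

56.1 mOsm/kg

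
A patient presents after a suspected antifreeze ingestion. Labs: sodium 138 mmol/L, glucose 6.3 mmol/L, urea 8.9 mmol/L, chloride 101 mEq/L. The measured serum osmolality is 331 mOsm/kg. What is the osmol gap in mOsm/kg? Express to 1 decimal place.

Calculated osmolality = 2·Na + glucose + urea
= 2·138 + 6.3 + 8.9
= 276 + 6.30 + 8.90
= 291.2 mOsm/kg ≈ 291.2 mOsm/kg
Osmolar gap = measured − calculated = 331 − 291.2 = 39.8 mOsm/kg

39.8 mOsm/kg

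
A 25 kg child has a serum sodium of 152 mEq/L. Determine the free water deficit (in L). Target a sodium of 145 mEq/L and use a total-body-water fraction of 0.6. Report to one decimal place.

0.7 L

TBW = 0.6 · 25 = 15 L
Free water deficit = TBW · (Na/145 − 1)
= 15 · (152/145 − 1)
= 15 · 0.0483
= 0.72 L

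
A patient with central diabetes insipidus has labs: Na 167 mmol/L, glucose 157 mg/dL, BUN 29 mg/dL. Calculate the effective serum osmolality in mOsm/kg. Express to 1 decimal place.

Effective osmolality excludes urea (freely permeant across cell membranes):
2·Na + glucose/18
= 2·167 + 157/18
= 334 + 8.72
= 342.72 mOsm/kg

342.7 mOsm/kg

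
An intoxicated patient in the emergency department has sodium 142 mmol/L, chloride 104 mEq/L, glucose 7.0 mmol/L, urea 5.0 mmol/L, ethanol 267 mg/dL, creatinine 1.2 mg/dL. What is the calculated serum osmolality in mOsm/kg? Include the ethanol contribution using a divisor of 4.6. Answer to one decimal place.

354.0 mOsm/kg

Calculated osmolality = 2·Na + glucose + urea + ethanol/4.6
= 2·142 + 7 + 5 + 267/4.6
= 284 + 7 + 5 + 58.04
= 354.04 mOsm/kg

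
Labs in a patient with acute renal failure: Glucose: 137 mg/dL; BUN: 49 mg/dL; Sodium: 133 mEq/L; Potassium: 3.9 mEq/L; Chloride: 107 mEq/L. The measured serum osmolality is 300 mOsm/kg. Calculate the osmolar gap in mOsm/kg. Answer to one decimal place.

8.9 mOsm/kg

Calculated osmolality = 2·Na + glucose/18 + BUN/2.8
= 2·133 + 137/18 + 49/2.8
= 266 + 7.61 + 17.50
= 291.11 mOsm/kg ≈ 291.1 mOsm/kg
Osmolar gap = measured − calculated = 300 − 291.1 = 8.9 mOsm/kg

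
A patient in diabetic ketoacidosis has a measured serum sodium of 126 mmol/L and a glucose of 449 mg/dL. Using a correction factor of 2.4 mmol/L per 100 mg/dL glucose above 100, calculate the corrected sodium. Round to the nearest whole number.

134 mmol/L

Corrected Na = measured Na + 2.4 · (glucose − 100)/100
= 126 + 2.4 · (449 − 100)/100
= 126 + 8.4
= 134.4 mmol/L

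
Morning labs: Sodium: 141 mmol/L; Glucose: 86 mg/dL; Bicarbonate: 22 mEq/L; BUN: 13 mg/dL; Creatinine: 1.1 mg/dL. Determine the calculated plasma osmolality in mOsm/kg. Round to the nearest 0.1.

291.4 mOsm/kg

Calculated osmolality = 2·Na + glucose/18 + BUN/2.8
= 2·141 + 86/18 + 13/2.8
= 282 + 4.78 + 4.64
= 291.42 mOsm/kg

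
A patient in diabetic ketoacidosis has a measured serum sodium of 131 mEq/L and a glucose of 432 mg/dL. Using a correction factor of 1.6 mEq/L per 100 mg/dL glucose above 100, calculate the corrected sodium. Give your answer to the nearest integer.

Corrected Na = measured Na + 1.6 · (glucose − 100)/100
= 131 + 1.6 · (432 − 100)/100
= 131 + 5.3
= 136.3 mEq/L

136 mEq/L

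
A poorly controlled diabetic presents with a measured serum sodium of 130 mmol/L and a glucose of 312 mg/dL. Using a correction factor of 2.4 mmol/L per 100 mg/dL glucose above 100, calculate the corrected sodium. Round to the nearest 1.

Corrected Na = measured Na + 2.4 · (glucose − 100)/100
= 130 + 2.4 · (312 − 100)/100
= 130 + 5.1
= 135.1 mmol/L

135 mmol/L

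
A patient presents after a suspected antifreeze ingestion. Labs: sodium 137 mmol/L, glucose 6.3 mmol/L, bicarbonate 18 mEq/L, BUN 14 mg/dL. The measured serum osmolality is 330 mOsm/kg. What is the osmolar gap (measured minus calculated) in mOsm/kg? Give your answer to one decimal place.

44.7 mOsm/kg

Calculated osmolality = 2·Na + glucose + BUN/2.8
= 2·137 + 6.3 + 14/2.8
= 274 + 6.30 + 5
= 285.3 mOsm/kg ≈ 285.3 mOsm/kg
Osmolar gap = measured − calculated = 330 − 285.3 = 44.7 mOsm/kg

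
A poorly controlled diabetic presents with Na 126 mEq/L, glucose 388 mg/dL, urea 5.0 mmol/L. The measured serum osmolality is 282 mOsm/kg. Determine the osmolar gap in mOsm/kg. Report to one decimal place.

Calculated osmolality = 2·Na + glucose/18 + urea
= 2·126 + 388/18 + 5
= 252 + 21.56 + 5
= 278.56 mOsm/kg ≈ 278.6 mOsm/kg
Osmolar gap = measured − calculated = 282 − 278.6 = 3.4 mOsm/kg

3.4 mOsm/kg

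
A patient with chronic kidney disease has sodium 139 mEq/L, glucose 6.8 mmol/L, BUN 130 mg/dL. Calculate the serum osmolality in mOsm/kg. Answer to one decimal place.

Calculated osmolality = 2·Na + glucose + BUN/2.8
= 2·139 + 6.8 + 130/2.8
= 278 + 6.80 + 46.43
= 331.23 mOsm/kg

331.2 mOsm/kg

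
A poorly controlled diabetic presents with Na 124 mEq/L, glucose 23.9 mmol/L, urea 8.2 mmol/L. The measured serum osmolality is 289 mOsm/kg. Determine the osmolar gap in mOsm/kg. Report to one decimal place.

8.9 mOsm/kg

Calculated osmolality = 2·Na + glucose + urea
= 2·124 + 23.9 + 8.2
= 248 + 23.90 + 8.20
= 280.1 mOsm/kg ≈ 280.1 mOsm/kg
Osmolar gap = measured − calculated = 289 − 280.1 = 8.9 mOsm/kg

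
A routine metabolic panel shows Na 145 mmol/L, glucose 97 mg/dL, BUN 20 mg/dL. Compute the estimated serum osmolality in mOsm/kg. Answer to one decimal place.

302.5 mOsm/kg

Calculated osmolality = 2·Na + glucose/18 + BUN/2.8
= 2·145 + 97/18 + 20/2.8
= 290 + 5.39 + 7.14
= 302.53 mOsm/kg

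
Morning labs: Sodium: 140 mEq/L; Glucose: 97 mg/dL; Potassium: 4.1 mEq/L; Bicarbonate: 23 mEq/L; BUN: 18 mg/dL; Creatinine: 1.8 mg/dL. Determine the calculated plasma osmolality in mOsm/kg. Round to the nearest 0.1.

Calculated osmolality = 2·Na + glucose/18 + BUN/2.8
= 2·140 + 97/18 + 18/2.8
= 280 + 5.39 + 6.43
= 291.82 mOsm/kg

291.8 mOsm/kg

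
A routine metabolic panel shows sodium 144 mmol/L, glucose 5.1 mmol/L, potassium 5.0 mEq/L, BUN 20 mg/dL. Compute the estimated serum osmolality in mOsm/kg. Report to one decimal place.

Calculated osmolality = 2·Na + glucose + BUN/2.8
= 2·144 + 5.1 + 20/2.8
= 288 + 5.10 + 7.14
= 300.24 mOsm/kg

300.2 mOsm/kg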